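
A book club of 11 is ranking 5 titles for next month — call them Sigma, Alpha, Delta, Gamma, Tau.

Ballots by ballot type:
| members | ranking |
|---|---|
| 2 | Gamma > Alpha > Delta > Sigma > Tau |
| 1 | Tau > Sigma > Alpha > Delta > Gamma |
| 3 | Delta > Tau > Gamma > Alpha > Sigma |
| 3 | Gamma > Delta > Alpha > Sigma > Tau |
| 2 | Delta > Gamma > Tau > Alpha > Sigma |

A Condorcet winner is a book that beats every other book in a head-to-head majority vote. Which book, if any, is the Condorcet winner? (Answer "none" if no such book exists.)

Delta

Pairwise majorities:
Sigma vs Alpha: Sigma preferred on 1 ballot; Alpha wins 10–1.
Sigma vs Delta: 1 for Sigma, 10 for Delta — Delta by 10–1.
Sigma vs Gamma: Gamma wins 10–1.
Sigma vs Tau: Tau wins 6–5.
Alpha vs Delta: Alpha is ranked higher on 2+1 = 3 ballots, Delta on 8. Delta wins 8–3.
Alpha vs Gamma: 1 to 10, Gamma.
Alpha vs Tau: Tau, 6–5.
Delta vs Gamma: Delta is ranked higher on 1+3+2 = 6 ballots, Gamma on 5. Delta wins 6–5.
Delta vs Tau: Delta preferred on 2+3+3+2 = 10 ballots; Delta wins 10–1.
Gamma vs Tau: Gamma wins 7–4.
Delta beats each of Sigma, Alpha, Gamma, Tau — Delta is the Condorcet winner.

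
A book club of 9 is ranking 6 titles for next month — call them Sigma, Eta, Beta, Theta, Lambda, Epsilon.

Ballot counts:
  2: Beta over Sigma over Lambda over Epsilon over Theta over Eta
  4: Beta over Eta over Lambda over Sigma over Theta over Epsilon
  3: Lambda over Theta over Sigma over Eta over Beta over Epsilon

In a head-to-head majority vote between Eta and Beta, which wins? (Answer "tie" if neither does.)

Ballots ranking Eta above Beta: 3.
Ballots ranking Beta above Eta: 9 − 3 = 6.
Beta wins the head-to-head 6–3.

Beta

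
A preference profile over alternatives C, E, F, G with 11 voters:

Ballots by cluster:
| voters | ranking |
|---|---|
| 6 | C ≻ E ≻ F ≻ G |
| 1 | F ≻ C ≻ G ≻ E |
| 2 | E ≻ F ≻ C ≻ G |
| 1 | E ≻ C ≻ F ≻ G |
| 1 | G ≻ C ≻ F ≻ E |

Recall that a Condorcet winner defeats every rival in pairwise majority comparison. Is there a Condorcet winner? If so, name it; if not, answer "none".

C

Head-to-head results (11 voters):
C vs E: C wins 8–3.
C vs F: C preferred on 6+1+1 = 8 ballots; C wins 8–3.
C vs G: C, 10–1.
E vs F: E wins 9–2.
E vs G: E wins 9–2.
F vs G: 6+1+2+1 = 10 for F, 1 for G — F by 10–1.
C defeats every rival head-to-head and is the Condorcet winner.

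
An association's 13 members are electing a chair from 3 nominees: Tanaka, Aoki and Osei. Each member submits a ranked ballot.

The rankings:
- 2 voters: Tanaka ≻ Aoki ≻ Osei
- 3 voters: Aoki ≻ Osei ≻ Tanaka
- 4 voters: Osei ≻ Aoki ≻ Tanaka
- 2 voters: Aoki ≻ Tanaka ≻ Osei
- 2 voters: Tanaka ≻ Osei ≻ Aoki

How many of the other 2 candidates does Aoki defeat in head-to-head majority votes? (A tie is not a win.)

Aoki against each rival (13 voters):
Aoki vs Tanaka: Aoki is ranked higher on 3+4+2 = 9 ballots, Tanaka on 4. Aoki wins 9–4.
Aoki vs Osei: Aoki wins 7–6.
Aoki beats Tanaka, Osei — 2 pairwise wins.

2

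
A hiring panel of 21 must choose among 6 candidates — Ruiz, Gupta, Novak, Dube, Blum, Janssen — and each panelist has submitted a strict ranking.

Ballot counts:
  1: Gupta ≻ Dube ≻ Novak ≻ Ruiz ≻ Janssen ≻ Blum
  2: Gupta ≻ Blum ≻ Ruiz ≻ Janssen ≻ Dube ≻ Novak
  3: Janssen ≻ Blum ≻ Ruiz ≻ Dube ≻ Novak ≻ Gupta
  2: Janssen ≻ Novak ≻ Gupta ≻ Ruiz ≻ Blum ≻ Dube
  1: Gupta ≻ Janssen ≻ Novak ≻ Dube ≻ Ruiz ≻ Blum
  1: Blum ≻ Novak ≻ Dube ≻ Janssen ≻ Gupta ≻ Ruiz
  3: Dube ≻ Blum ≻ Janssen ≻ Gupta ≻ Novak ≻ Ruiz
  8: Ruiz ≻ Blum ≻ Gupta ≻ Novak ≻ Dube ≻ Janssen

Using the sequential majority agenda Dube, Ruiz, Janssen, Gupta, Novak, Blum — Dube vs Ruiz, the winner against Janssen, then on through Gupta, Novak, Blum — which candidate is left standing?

Round 1: Dube vs Ruiz — 6–15, Ruiz advances.
Round 2: Ruiz vs Janssen — 11–10, Ruiz advances.
Round 3: Ruiz vs Gupta — 11–10, Ruiz advances.
Round 4: Ruiz vs Novak — 13–8, Ruiz advances.
Round 5: Ruiz vs Blum — 12–9, Ruiz advances.
The agenda winner is Ruiz.

Ruiz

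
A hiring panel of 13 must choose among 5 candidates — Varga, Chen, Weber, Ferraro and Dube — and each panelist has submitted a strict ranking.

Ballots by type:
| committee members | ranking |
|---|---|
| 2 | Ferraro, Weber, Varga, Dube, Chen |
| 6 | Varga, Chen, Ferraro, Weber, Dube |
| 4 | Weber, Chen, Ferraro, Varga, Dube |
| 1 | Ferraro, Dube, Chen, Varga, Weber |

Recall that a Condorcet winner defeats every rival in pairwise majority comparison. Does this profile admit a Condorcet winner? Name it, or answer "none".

none

Head-to-head results (13 committee members):
Varga vs Chen: Varga wins 8–5.
Varga vs Weber: Varga is ranked higher on 6+1 = 7 ballots, Weber on 6. Varga wins 7–6.
Varga vs Ferraro: Ferraro, 7–6.
Varga vs Dube: Varga preferred on 2+6+4 = 12 ballots; Varga wins 12–1.
Chen vs Weber: Chen, 7–6.
Chen–Ferraro: Chen 10–3.
Chen vs Dube: 10 to 3, Chen.
Weber vs Ferraro: 4 to 9, Ferraro.
Weber vs Dube: Weber preferred on 2+6+4 = 12 ballots; Weber wins 12–1.
Ferraro vs Dube: Ferraro is ranked higher on 2+6+4+1 = 13 ballots, Dube on 0. Ferraro wins 13–0.
No candidate is unbeaten: Varga loses to Ferraro; Chen loses to Varga; Weber loses to Varga; Ferraro loses to Chen; Dube loses to Varga. In particular Varga → Chen → Ferraro → Varga is a majority cycle — no Condorcet winner exists.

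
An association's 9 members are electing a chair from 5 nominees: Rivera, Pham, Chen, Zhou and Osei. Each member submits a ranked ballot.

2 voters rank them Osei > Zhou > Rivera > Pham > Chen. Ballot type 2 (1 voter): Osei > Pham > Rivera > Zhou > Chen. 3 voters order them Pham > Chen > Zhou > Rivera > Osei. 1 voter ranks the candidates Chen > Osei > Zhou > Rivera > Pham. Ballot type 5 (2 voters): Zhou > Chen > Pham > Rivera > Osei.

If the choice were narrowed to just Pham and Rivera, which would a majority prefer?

Pham

Ballots ranking Pham above Rivera: 1 + 3 + 2 = 6.
Ballots ranking Rivera above Pham: 9 − 6 = 3.
Pham wins the head-to-head 6–3.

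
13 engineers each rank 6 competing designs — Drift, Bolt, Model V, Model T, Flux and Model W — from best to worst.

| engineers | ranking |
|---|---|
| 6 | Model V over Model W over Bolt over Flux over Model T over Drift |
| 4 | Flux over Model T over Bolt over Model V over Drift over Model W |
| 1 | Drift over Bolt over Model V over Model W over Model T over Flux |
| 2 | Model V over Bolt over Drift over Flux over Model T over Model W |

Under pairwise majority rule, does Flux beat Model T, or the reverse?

Ballots ranking Flux above Model T: 6 + 4 + 2 = 12.
Ballots ranking Model T above Flux: 13 − 12 = 1.
Flux wins the head-to-head 12–1.

Flux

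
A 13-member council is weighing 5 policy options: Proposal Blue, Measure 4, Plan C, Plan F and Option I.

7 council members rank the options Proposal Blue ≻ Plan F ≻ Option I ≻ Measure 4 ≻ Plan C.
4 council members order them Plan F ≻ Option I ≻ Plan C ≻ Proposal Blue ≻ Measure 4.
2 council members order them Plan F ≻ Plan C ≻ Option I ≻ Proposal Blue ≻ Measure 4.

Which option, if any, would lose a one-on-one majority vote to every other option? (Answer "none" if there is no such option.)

Pairwise majorities:
Proposal Blue–Measure 4: Proposal Blue 13–0.
Proposal Blue vs Plan C: 7 to 6, Proposal Blue.
Proposal Blue–Plan F: Proposal Blue 7–6.
Proposal Blue vs Option I: Proposal Blue wins 7–6.
Measure 4 vs Plan C: Measure 4 preferred on 7 ballots; Measure 4 wins 7–6.
Measure 4 vs Plan F: Measure 4 preferred on 0 ballots; Plan F wins 13–0.
Measure 4 vs Option I: Option I wins 13–0.
Plan C–Plan F: Plan F 13–0.
Plan C vs Option I: Option I wins 11–2.
Plan F vs Option I: Plan F is ranked higher on 7+4+2 = 13 ballots, Option I on 0. Plan F wins 13–0.
Only Plan C has no wins; Plan C is the Condorcet loser.

Plan C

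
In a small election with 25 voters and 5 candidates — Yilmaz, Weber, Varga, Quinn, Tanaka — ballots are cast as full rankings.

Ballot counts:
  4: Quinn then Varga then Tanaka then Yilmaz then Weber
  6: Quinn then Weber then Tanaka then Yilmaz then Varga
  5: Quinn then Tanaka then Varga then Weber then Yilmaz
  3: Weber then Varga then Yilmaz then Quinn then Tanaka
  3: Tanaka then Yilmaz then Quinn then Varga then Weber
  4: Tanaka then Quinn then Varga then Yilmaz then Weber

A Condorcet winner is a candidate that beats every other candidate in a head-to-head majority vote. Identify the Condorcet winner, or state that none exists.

Quinn

Check each pair by majority over 25 ballots:
Yilmaz–Weber: Weber 14–11.
Yilmaz vs Varga: 9 to 16, Varga.
Yilmaz vs Quinn: 3+3 = 6 for Yilmaz, 19 for Quinn — Quinn by 19–6.
Yilmaz vs Tanaka: Yilmaz is ranked higher on 3 ballots, Tanaka on 22. Tanaka wins 22–3.
Weber vs Varga: 6+3 = 9 for Weber, 16 for Varga — Varga by 16–9.
Weber vs Quinn: Weber preferred on 3 ballots; Quinn wins 22–3.
Weber vs Tanaka: Weber is ranked higher on 6+3 = 9 ballots, Tanaka on 16. Tanaka wins 16–9.
Varga vs Quinn: 3 for Varga, 22 for Quinn — Quinn by 22–3.
Varga vs Tanaka: Varga is ranked higher on 4+3 = 7 ballots, Tanaka on 18. Tanaka wins 18–7.
Quinn vs Tanaka: Quinn, 18–7.
Quinn beats each of Yilmaz, Weber, Varga, Tanaka — Quinn is the Condorcet winner.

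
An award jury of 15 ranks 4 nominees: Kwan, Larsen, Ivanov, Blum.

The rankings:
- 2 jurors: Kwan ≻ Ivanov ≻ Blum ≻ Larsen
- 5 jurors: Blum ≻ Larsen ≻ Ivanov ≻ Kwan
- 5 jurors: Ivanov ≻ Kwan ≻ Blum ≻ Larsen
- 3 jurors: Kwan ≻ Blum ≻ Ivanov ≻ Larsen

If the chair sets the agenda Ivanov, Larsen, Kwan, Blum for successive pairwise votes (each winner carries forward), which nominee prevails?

Blum

Round 1: Ivanov vs Larsen — 10–5, Ivanov advances.
Round 2: Ivanov vs Kwan — 10–5, Ivanov advances.
Round 3: Ivanov vs Blum — 7–8, Blum advances.
The agenda winner is Blum.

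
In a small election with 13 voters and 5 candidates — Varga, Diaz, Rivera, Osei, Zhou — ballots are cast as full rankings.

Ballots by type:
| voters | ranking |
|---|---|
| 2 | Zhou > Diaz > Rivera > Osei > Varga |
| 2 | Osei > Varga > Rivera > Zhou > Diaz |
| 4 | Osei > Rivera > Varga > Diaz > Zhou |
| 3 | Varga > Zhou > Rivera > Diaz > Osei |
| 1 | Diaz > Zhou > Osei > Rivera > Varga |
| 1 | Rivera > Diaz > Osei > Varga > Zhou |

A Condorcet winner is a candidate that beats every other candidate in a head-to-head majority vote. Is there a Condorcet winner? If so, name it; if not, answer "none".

Head-to-head results (13 voters):
Varga vs Diaz: Varga, 9–4.
Varga vs Rivera: Rivera wins 8–5.
Varga vs Osei: Osei wins 10–3.
Varga vs Zhou: Varga wins 10–3.
Diaz–Rivera: Rivera 10–3.
Diaz vs Osei: Diaz wins 7–6.
Diaz vs Zhou: Zhou wins 7–6.
Rivera vs Osei: Osei wins 7–6.
Rivera vs Zhou: Rivera, 7–6.
Osei vs Zhou: Osei, 7–6.
Each candidate drops at least one matchup (Varga loses to Rivera; Diaz loses to Varga; Rivera loses to Osei; Osei loses to Diaz; Zhou loses to Varga); the cycle Varga beats Diaz beats Osei beats Varga rules out a Condorcet winner.

none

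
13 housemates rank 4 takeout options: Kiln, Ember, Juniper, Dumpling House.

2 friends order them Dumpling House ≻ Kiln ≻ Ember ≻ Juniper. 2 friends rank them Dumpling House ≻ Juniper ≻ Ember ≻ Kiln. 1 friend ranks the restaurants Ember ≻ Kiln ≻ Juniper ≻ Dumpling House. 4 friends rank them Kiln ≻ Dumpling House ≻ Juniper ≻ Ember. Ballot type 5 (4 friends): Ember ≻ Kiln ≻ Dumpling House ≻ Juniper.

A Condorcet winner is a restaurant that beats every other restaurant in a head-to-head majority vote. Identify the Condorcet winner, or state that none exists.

none

Head-to-head results (13 friends):
Kiln vs Ember: 2+4 = 6 for Kiln, 7 for Ember — Ember by 7–6.
Kiln vs Juniper: 11 to 2, Kiln.
Kiln vs Dumpling House: 1+4+4 = 9 for Kiln, 4 for Dumpling House — Kiln by 9–4.
Ember vs Juniper: Ember preferred on 2+1+4 = 7 ballots; Ember wins 7–6.
Ember vs Dumpling House: Ember is ranked higher on 1+4 = 5 ballots, Dumpling House on 8. Dumpling House wins 8–5.
Juniper vs Dumpling House: Juniper preferred on 1 ballot; Dumpling House wins 12–1.
No restaurant is unbeaten: Kiln loses to Ember; Ember loses to Dumpling House; Juniper loses to Kiln; Dumpling House loses to Kiln. In particular Kiln > Dumpling House > Ember > Kiln is a majority cycle — no Condorcet winner exists.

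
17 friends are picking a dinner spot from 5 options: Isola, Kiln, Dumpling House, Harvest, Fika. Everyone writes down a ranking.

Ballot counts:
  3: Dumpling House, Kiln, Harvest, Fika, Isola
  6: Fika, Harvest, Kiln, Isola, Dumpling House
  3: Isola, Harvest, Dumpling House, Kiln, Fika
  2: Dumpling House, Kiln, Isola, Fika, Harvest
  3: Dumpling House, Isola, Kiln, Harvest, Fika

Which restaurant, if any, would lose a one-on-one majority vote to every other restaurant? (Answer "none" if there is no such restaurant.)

none

Head-to-head results (17 friends):
Isola vs Kiln: 3+3 = 6 for Isola, 11 for Kiln — Kiln by 11–6.
Isola–Dumpling House: Isola 9–8.
Isola vs Harvest: Isola is ranked higher on 3+2+3 = 8 ballots, Harvest on 9. Harvest wins 9–8.
Isola–Fika: Fika 9–8.
Kiln vs Dumpling House: Dumpling House, 11–6.
Kiln–Harvest: Harvest 9–8.
Kiln vs Fika: Kiln preferred on 3+3+2+3 = 11 ballots; Kiln wins 11–6.
Dumpling House vs Harvest: 8 to 9, Harvest.
Dumpling House vs Fika: Dumpling House, 11–6.
Harvest vs Fika: Harvest is ranked higher on 3+3+3 = 9 ballots, Fika on 8. Harvest wins 9–8.
Every restaurant wins at least one matchup (Isola beats Dumpling House; Kiln beats Isola; Dumpling House beats Kiln; Harvest beats Isola; Fika beats Isola), so there is no Condorcet loser.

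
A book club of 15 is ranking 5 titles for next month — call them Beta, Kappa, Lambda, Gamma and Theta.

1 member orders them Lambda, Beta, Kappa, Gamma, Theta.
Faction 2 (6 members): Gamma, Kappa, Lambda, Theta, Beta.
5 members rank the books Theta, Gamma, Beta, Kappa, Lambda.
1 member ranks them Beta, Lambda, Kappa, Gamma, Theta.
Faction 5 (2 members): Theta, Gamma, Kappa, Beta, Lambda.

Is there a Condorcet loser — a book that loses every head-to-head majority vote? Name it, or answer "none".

Pairwise majorities:
Beta vs Kappa: Kappa wins 8–7.
Beta vs Lambda: 5+1+2 = 8 for Beta, 7 for Lambda — Beta by 8–7.
Beta vs Gamma: Gamma wins 13–2.
Beta vs Theta: Beta preferred on 1+1 = 2 ballots; Theta wins 13–2.
Kappa vs Lambda: Kappa is ranked higher on 6+5+2 = 13 ballots, Lambda on 2. Kappa wins 13–2.
Kappa vs Gamma: Kappa preferred on 1+1 = 2 ballots; Gamma wins 13–2.
Kappa vs Theta: Kappa preferred on 1+6+1 = 8 ballots; Kappa wins 8–7.
Lambda vs Gamma: Lambda is ranked higher on 1+1 = 2 ballots, Gamma on 13. Gamma wins 13–2.
Lambda–Theta: Lambda 8–7.
Gamma vs Theta: Gamma preferred on 1+6+1 = 8 ballots; Gamma wins 8–7.
Each book has at least one pairwise win (Beta beats Lambda; Kappa beats Beta; Lambda beats Theta; Gamma beats Beta; Theta beats Beta) — no Condorcet loser.

none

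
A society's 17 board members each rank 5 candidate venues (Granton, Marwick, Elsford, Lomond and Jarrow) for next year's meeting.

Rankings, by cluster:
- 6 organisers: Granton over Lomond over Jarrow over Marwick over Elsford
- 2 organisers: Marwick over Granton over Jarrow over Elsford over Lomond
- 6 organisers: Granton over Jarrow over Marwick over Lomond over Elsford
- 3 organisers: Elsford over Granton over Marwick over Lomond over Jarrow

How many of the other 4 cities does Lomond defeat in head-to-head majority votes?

Lomond against each rival (17 organisers):
Lomond vs Granton: 0 for Lomond, 17 for Granton — Granton by 17–0.
Lomond vs Marwick: Marwick, 11–6.
Lomond vs Elsford: Lomond is ranked higher on 6+6 = 12 ballots, Elsford on 5. Lomond wins 12–5.
Lomond vs Jarrow: 6+3 = 9 for Lomond, 8 for Jarrow — Lomond by 9–8.
Lomond beats Elsford, Jarrow; loses to Granton, Marwick — 2 pairwise wins.

2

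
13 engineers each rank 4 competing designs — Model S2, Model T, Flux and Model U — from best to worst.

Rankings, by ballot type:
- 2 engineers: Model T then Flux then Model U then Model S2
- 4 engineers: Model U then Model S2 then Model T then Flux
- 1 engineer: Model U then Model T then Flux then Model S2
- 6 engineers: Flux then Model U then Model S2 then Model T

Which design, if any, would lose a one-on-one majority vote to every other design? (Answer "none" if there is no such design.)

none

Head-to-head results (13 engineers):
Model S2 vs Model T: 4+6 = 10 for Model S2, 3 for Model T — Model S2 by 10–3.
Model S2 vs Flux: 4 to 9, Flux.
Model S2 vs Model U: 0 for Model S2, 13 for Model U — Model U by 13–0.
Model T vs Flux: 2+4+1 = 7 for Model T, 6 for Flux — Model T by 7–6.
Model T–Model U: Model U 11–2.
Flux vs Model U: Flux wins 8–5.
No design is winless: Model S2 beats Model T; Model T beats Flux; Flux beats Model S2; Model U beats Model S2. There is no Condorcet loser.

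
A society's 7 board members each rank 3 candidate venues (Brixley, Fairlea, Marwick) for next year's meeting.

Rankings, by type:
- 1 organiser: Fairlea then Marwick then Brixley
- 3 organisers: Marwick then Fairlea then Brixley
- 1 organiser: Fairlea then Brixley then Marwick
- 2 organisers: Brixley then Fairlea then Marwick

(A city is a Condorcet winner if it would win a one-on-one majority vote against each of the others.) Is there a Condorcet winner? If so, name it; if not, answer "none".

Fairlea

Pairwise majorities:
Brixley vs Fairlea: Brixley preferred on 2 ballots; Fairlea wins 5–2.
Brixley vs Marwick: Brixley is ranked higher on 1+2 = 3 ballots, Marwick on 4. Marwick wins 4–3.
Fairlea vs Marwick: Fairlea is ranked higher on 1+1+2 = 4 ballots, Marwick on 3. Fairlea wins 4–3.
Only Fairlea has no losses; Fairlea is the Condorcet winner.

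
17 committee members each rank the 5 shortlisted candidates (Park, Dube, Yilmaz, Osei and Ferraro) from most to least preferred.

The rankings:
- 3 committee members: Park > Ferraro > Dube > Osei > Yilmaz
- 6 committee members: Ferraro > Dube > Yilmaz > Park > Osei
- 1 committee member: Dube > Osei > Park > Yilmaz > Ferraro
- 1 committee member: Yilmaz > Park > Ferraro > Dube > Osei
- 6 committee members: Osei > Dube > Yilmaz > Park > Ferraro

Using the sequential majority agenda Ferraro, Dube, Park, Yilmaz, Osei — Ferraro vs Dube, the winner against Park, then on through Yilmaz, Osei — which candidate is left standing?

Round 1: Ferraro vs Dube — 10–7, Ferraro advances.
Round 2: Ferraro vs Park — 6–11, Park advances.
Round 3: Park vs Yilmaz — 4–13, Yilmaz advances.
Round 4: Yilmaz vs Osei — 7–10, Osei advances.
The agenda winner is Osei.

Osei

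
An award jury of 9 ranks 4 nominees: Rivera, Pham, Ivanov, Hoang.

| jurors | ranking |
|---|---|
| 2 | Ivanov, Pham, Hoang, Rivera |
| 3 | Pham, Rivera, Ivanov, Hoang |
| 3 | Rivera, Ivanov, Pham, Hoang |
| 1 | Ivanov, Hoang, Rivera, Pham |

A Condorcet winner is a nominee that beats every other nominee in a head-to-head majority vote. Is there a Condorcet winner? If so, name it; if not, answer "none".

Check each pair by majority over 9 ballots:
Rivera vs Pham: Pham wins 5–4.
Rivera vs Ivanov: Rivera is ranked higher on 3+3 = 6 ballots, Ivanov on 3. Rivera wins 6–3.
Rivera vs Hoang: 6 to 3, Rivera.
Pham vs Ivanov: 3 to 6, Ivanov.
Pham vs Hoang: Pham, 8–1.
Ivanov vs Hoang: Ivanov, 9–0.
No nominee is unbeaten: Rivera loses to Pham; Pham loses to Ivanov; Ivanov loses to Rivera; Hoang loses to Rivera. In particular Rivera > Ivanov > Pham > Rivera is a majority cycle — no Condorcet winner exists.

none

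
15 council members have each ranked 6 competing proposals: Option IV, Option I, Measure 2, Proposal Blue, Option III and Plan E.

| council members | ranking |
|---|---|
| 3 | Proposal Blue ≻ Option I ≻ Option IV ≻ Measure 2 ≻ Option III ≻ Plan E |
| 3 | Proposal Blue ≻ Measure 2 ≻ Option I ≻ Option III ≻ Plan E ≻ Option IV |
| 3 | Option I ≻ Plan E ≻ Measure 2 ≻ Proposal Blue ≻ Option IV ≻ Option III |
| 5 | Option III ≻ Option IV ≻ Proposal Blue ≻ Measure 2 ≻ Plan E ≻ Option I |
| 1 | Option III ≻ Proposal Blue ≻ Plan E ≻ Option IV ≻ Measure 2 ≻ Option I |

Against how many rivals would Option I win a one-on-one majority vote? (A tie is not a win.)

Option I against each rival (15 council members):
Option I–Option IV: Option I 9–6.
Option I vs Measure 2: Option I preferred on 3+3 = 6 ballots; Measure 2 wins 9–6.
Option I vs Proposal Blue: Option I is ranked higher on 3 ballots, Proposal Blue on 12. Proposal Blue wins 12–3.
Option I vs Option III: 3+3+3 = 9 for Option I, 6 for Option III — Option I by 9–6.
Option I vs Plan E: Option I is ranked higher on 3+3+3 = 9 ballots, Plan E on 6. Option I wins 9–6.
Option I beats Option IV, Option III, Plan E; loses to Measure 2, Proposal Blue — 3 pairwise wins.

3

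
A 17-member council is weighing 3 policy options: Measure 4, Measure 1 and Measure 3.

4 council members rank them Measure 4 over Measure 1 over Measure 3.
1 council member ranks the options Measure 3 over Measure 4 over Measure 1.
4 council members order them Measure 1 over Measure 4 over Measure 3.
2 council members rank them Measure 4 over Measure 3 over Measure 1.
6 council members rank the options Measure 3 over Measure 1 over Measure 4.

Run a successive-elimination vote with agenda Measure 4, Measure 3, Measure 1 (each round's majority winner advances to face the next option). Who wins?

Round 1: Measure 4 vs Measure 3 — 10–7, Measure 4 advances.
Round 2: Measure 4 vs Measure 1 — 7–10, Measure 1 advances.
The agenda winner is Measure 1.

Measure 1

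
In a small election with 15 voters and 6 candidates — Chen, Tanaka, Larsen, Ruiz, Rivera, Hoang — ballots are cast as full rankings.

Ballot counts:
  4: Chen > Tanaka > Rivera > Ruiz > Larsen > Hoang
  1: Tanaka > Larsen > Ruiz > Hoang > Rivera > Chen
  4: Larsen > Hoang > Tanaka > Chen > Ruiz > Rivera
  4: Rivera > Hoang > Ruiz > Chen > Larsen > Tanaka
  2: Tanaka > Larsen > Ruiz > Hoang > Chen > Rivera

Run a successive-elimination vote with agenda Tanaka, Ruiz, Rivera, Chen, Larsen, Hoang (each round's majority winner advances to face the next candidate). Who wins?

Round 1: Tanaka vs Ruiz — 11–4, Tanaka advances.
Round 2: Tanaka vs Rivera — 11–4, Tanaka advances.
Round 3: Tanaka vs Chen — 7–8, Chen advances.
Round 4: Chen vs Larsen — 8–7, Chen advances.
Round 5: Chen vs Hoang — 4–11, Hoang advances.
Hoang survives the agenda.

Hoang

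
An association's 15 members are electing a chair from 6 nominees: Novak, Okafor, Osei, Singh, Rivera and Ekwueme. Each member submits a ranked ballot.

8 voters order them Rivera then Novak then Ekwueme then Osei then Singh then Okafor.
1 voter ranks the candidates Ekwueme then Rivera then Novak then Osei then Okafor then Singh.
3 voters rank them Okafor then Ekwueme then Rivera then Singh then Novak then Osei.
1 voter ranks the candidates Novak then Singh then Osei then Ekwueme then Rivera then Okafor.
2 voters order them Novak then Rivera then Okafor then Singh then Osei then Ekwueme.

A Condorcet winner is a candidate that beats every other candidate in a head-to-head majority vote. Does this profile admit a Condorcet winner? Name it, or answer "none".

Rivera

Check each pair by majority over 15 ballots:
Novak vs Okafor: Novak, 12–3.
Novak vs Osei: Novak, 15–0.
Novak vs Singh: Novak wins 12–3.
Novak vs Rivera: Rivera, 12–3.
Novak–Ekwueme: Novak 11–4.
Okafor vs Osei: Osei, 10–5.
Okafor vs Singh: Singh wins 9–6.
Okafor–Rivera: Rivera 12–3.
Okafor–Ekwueme: Ekwueme 10–5.
Osei–Singh: Osei 9–6.
Osei vs Rivera: Rivera, 14–1.
Osei–Ekwueme: Ekwueme 12–3.
Singh vs Rivera: Rivera, 14–1.
Singh vs Ekwueme: Ekwueme wins 12–3.
Rivera vs Ekwueme: Rivera wins 10–5.
Rivera beats each of Novak, Okafor, Osei, Singh, Ekwueme — Rivera is the Condorcet winner.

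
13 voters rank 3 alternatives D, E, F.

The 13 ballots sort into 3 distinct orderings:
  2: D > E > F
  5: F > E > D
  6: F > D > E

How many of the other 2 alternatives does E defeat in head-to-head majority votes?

E against each rival (13 voters):
E–D: D 8–5.
E vs F: E preferred on 2 ballots; F wins 11–2.
E beats no one; loses to D, F — 0 pairwise wins.

0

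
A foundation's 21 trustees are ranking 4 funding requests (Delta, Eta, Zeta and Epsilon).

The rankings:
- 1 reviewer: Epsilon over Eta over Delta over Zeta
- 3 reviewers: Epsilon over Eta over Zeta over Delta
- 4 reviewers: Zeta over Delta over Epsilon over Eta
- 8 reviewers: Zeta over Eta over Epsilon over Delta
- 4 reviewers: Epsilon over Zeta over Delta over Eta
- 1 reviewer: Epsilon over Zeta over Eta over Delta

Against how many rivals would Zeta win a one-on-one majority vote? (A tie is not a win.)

Zeta against each rival (21 reviewers):
Zeta vs Delta: Zeta is ranked higher on 3+4+8+4+1 = 20 ballots, Delta on 1. Zeta wins 20–1.
Zeta vs Eta: Zeta, 17–4.
Zeta vs Epsilon: Zeta is ranked higher on 4+8 = 12 ballots, Epsilon on 9. Zeta wins 12–9.
Zeta beats Delta, Eta, Epsilon — 3 pairwise wins.

3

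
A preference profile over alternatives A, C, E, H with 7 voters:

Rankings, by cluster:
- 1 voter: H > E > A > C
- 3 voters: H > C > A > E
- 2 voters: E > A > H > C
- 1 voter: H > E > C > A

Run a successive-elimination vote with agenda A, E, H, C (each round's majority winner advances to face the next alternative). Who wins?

Round 1: A vs E — 3–4, E advances.
Round 2: E vs H — 2–5, H advances.
Round 3: H vs C — 7–0, H advances.
H survives the agenda.

H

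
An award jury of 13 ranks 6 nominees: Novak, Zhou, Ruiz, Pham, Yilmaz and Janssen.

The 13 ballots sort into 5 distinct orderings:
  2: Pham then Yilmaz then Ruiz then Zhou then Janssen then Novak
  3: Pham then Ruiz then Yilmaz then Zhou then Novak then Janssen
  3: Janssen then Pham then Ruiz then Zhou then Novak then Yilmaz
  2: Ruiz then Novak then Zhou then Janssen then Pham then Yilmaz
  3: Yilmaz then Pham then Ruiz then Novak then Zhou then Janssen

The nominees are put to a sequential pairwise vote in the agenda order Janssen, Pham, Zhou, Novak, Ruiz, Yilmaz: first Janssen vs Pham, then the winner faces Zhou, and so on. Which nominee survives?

Pham

Round 1: Janssen vs Pham — 5–8, Pham advances.
Round 2: Pham vs Zhou — 11–2, Pham advances.
Round 3: Pham vs Novak — 11–2, Pham advances.
Round 4: Pham vs Ruiz — 11–2, Pham advances.
Round 5: Pham vs Yilmaz — 10–3, Pham advances.
The agenda winner is Pham.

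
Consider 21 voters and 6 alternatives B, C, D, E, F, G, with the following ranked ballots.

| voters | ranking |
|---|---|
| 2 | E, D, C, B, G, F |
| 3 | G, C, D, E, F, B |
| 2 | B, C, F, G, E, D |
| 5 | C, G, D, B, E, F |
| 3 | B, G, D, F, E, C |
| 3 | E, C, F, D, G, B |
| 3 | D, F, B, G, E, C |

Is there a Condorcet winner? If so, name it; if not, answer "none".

none

Check each pair by majority over 21 ballots:
B vs C: 8 to 13, C.
B vs D: B preferred on 2+3 = 5 ballots; D wins 16–5.
B vs E: B wins 13–8.
B–F: B 12–9.
B vs G: 2+2+3+3 = 10 for B, 11 for G — G by 11–10.
C vs D: C, 13–8.
C vs E: 10 to 11, E.
C vs F: C wins 15–6.
C vs G: C preferred on 2+2+5+3 = 12 ballots; C wins 12–9.
D vs E: 14 to 7, D.
D–F: D 16–5.
D vs G: G wins 13–8.
E vs F: 13 to 8, E.
E–G: G 16–5.
F vs G: F is ranked higher on 2+3+3 = 8 ballots, G on 13. G wins 13–8.
Every alternative loses at least once (B loses to C; C loses to E; D loses to C; E loses to B; F loses to B; G loses to C). The majority relation contains the cycle B → E → C → B, so there is no Condorcet winner.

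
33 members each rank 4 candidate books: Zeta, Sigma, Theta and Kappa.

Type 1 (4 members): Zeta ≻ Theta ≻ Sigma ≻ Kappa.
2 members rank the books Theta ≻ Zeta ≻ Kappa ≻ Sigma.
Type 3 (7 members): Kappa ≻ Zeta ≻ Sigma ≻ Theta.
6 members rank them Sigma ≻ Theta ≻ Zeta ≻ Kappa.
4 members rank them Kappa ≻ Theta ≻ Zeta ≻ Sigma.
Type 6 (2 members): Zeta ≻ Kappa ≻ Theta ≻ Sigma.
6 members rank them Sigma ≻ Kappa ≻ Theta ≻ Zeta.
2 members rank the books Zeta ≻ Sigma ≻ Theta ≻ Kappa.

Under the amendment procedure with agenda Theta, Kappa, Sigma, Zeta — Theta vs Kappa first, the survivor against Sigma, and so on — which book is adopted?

Round 1: Theta vs Kappa — 14–19, Kappa advances.
Round 2: Kappa vs Sigma — 15–18, Sigma advances.
Round 3: Sigma vs Zeta — 12–21, Zeta advances.
Zeta survives the agenda.

Zeta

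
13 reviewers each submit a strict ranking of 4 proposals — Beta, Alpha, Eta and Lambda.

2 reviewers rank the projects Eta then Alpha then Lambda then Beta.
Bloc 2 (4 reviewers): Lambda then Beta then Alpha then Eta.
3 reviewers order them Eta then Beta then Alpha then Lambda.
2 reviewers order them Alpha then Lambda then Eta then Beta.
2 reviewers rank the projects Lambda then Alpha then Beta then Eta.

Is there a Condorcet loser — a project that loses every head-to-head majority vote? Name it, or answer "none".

none

Pairwise majorities:
Beta vs Alpha: Beta wins 7–6.
Beta vs Eta: Eta wins 7–6.
Beta vs Lambda: Lambda, 10–3.
Alpha vs Eta: Alpha preferred on 4+2+2 = 8 ballots; Alpha wins 8–5.
Alpha vs Lambda: Alpha, 7–6.
Eta vs Lambda: Eta preferred on 2+3 = 5 ballots; Lambda wins 8–5.
Every project wins at least one matchup (Beta beats Alpha; Alpha beats Eta; Eta beats Beta; Lambda beats Beta), so there is no Condorcet loser.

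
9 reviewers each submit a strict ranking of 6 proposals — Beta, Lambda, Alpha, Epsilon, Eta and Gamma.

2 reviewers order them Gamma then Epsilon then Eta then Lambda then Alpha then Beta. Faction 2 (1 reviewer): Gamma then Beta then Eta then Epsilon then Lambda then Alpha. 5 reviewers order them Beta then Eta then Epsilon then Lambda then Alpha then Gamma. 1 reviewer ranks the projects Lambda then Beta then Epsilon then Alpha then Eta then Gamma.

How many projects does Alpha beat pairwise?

1

Alpha against each rival (9 reviewers):
Alpha vs Beta: 2 for Alpha, 7 for Beta — Beta by 7–2.
Alpha vs Lambda: Lambda, 9–0.
Alpha–Epsilon: Epsilon 9–0.
Alpha–Eta: Eta 8–1.
Alpha vs Gamma: Alpha is ranked higher on 5+1 = 6 ballots, Gamma on 3. Alpha wins 6–3.
Alpha beats Gamma; loses to Beta, Lambda, Epsilon, Eta — 1 pairwise win.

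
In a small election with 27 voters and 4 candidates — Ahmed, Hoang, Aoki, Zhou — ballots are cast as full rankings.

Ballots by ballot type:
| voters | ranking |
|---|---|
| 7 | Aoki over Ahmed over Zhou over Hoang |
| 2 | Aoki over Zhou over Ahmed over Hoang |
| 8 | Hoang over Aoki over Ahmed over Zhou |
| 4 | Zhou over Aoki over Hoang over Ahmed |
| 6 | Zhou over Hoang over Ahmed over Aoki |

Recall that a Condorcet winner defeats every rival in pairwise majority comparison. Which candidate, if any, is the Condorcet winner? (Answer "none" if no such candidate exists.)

Pairwise majorities:
Ahmed vs Hoang: 9 to 18, Hoang.
Ahmed vs Aoki: 6 for Ahmed, 21 for Aoki — Aoki by 21–6.
Ahmed vs Zhou: 15 to 12, Ahmed.
Hoang vs Aoki: Hoang wins 14–13.
Hoang vs Zhou: Zhou, 19–8.
Aoki vs Zhou: 7+2+8 = 17 for Aoki, 10 for Zhou — Aoki by 17–10.
Each candidate drops at least one matchup (Ahmed loses to Hoang; Hoang loses to Zhou; Aoki loses to Hoang; Zhou loses to Ahmed); the cycle Ahmed beats Zhou beats Hoang beats Ahmed rules out a Condorcet winner.

none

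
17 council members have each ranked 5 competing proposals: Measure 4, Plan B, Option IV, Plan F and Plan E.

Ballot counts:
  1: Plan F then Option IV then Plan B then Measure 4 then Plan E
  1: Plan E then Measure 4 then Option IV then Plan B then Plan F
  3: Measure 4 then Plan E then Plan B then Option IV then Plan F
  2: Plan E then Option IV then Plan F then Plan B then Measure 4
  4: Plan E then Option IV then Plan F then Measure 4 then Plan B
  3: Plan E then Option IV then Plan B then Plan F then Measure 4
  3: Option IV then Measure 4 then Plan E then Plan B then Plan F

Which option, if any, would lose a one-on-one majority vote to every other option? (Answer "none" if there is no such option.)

Pairwise majorities:
Measure 4 vs Plan B: Measure 4, 11–6.
Measure 4 vs Option IV: 4 to 13, Option IV.
Measure 4 vs Plan F: Measure 4 preferred on 1+3+3 = 7 ballots; Plan F wins 10–7.
Measure 4 vs Plan E: Plan E wins 10–7.
Plan B vs Option IV: Option IV, 14–3.
Plan B vs Plan F: Plan B, 10–7.
Plan B vs Plan E: Plan B is ranked higher on 1 ballot, Plan E on 16. Plan E wins 16–1.
Option IV vs Plan F: Option IV preferred on 1+3+2+4+3+3 = 16 ballots; Option IV wins 16–1.
Option IV vs Plan E: 4 to 13, Plan E.
Plan F vs Plan E: 1 to 16, Plan E.
Every option wins at least one matchup (Measure 4 beats Plan B; Plan B beats Plan F; Option IV beats Measure 4; Plan F beats Measure 4; Plan E beats Measure 4), so there is no Condorcet loser.

none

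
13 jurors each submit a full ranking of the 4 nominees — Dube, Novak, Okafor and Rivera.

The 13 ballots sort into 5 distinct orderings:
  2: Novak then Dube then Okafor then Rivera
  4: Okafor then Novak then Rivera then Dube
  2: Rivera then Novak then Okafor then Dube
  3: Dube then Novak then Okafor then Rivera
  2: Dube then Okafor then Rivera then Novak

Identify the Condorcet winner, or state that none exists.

Pairwise majorities:
Dube vs Novak: Novak, 8–5.
Dube vs Okafor: 2+3+2 = 7 for Dube, 6 for Okafor — Dube by 7–6.
Dube vs Rivera: Dube is ranked higher on 2+3+2 = 7 ballots, Rivera on 6. Dube wins 7–6.
Novak vs Okafor: Novak is ranked higher on 2+2+3 = 7 ballots, Okafor on 6. Novak wins 7–6.
Novak vs Rivera: Novak is ranked higher on 2+4+3 = 9 ballots, Rivera on 4. Novak wins 9–4.
Okafor vs Rivera: 2+4+3+2 = 11 for Okafor, 2 for Rivera — Okafor by 11–2.
Only Novak has no losses; Novak is the Condorcet winner.

Novak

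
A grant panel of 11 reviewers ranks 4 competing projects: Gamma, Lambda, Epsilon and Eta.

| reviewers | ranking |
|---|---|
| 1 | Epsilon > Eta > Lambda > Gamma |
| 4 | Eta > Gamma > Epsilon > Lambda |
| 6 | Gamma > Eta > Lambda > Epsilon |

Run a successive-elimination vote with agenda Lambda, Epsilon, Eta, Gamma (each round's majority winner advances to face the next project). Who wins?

Gamma

Round 1: Lambda vs Epsilon — 6–5, Lambda advances.
Round 2: Lambda vs Eta — 0–11, Eta advances.
Round 3: Eta vs Gamma — 5–6, Gamma advances.
Gamma survives the agenda.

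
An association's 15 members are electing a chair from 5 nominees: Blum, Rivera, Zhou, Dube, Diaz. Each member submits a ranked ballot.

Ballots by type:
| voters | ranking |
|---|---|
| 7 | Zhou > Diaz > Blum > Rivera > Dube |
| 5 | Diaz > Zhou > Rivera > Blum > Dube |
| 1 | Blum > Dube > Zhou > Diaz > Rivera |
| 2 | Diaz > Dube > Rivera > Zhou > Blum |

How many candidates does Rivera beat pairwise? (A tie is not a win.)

1

Rivera against each rival (15 voters):
Rivera vs Blum: 7 to 8, Blum.
Rivera vs Zhou: Rivera is ranked higher on 2 ballots, Zhou on 13. Zhou wins 13–2.
Rivera vs Dube: Rivera, 12–3.
Rivera vs Diaz: Rivera preferred on 0 ballots; Diaz wins 15–0.
Rivera beats Dube; loses to Blum, Zhou, Diaz — 1 pairwise win.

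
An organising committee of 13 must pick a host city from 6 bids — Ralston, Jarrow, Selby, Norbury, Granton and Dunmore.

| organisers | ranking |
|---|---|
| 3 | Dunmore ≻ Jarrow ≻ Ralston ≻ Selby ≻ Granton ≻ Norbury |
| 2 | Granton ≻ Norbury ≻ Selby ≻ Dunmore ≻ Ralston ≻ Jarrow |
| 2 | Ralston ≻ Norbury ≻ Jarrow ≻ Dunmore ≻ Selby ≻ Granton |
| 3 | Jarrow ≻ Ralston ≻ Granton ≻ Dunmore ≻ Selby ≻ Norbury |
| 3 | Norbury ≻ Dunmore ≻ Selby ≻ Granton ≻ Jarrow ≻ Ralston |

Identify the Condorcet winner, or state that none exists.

Pairwise majorities:
Ralston vs Jarrow: Ralston preferred on 2+2 = 4 ballots; Jarrow wins 9–4.
Ralston vs Selby: 8 to 5, Ralston.
Ralston vs Norbury: 8 to 5, Ralston.
Ralston–Granton: Ralston 8–5.
Ralston vs Dunmore: 5 to 8, Dunmore.
Jarrow vs Selby: Jarrow wins 8–5.
Jarrow–Norbury: Norbury 7–6.
Jarrow–Granton: Jarrow 8–5.
Jarrow vs Dunmore: Dunmore wins 8–5.
Selby–Norbury: Norbury 7–6.
Selby vs Granton: Selby preferred on 3+2+3 = 8 ballots; Selby wins 8–5.
Selby–Dunmore: Dunmore 11–2.
Norbury vs Granton: Granton wins 8–5.
Norbury vs Dunmore: 2+2+3 = 7 for Norbury, 6 for Dunmore — Norbury by 7–6.
Granton vs Dunmore: Dunmore wins 8–5.
No city is unbeaten: Ralston loses to Jarrow; Jarrow loses to Norbury; Selby loses to Ralston; Norbury loses to Ralston; Granton loses to Ralston; Dunmore loses to Norbury. In particular Ralston > Norbury > Jarrow > Ralston is a majority cycle — no Condorcet winner exists.

none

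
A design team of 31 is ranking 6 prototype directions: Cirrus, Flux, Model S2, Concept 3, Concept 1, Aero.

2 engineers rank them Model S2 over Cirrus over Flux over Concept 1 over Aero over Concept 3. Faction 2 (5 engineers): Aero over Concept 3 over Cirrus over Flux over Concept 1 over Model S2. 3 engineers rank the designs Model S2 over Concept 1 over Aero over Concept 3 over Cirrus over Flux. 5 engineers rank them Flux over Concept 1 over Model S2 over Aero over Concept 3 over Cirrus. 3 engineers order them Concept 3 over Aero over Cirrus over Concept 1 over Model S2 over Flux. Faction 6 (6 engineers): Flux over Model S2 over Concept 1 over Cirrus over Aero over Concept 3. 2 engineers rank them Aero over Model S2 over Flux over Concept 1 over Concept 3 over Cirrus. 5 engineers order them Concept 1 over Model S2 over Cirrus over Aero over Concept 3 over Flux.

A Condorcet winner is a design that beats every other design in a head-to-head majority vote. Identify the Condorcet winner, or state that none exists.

Check each pair by majority over 31 ballots:
Cirrus–Flux: Cirrus 18–13.
Cirrus–Model S2: Model S2 23–8.
Cirrus vs Concept 3: Concept 3, 18–13.
Cirrus vs Concept 1: Concept 1, 21–10.
Cirrus vs Aero: Aero wins 18–13.
Flux vs Model S2: Flux, 16–15.
Flux vs Concept 3: Concept 3, 16–15.
Flux–Concept 1: Flux 20–11.
Flux vs Aero: Aero wins 18–13.
Model S2 vs Concept 3: Model S2 wins 23–8.
Model S2 vs Concept 1: Concept 1 wins 18–13.
Model S2 vs Aero: Model S2, 21–10.
Concept 3 vs Concept 1: Concept 1 wins 23–8.
Concept 3 vs Aero: Aero, 28–3.
Concept 1–Aero: Concept 1 21–10.
Each design drops at least one matchup (Cirrus loses to Model S2; Flux loses to Cirrus; Model S2 loses to Flux; Concept 3 loses to Model S2; Concept 1 loses to Flux; Aero loses to Model S2); the cycle Cirrus → Flux → Model S2 → Cirrus rules out a Condorcet winner.

none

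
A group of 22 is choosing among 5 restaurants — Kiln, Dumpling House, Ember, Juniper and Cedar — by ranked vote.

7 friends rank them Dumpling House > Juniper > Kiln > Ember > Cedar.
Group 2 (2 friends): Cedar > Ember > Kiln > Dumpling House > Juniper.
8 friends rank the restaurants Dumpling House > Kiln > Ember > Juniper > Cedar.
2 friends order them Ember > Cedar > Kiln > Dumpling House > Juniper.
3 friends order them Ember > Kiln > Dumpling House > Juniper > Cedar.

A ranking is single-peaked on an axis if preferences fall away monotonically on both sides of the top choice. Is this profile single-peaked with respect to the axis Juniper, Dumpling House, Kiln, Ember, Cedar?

Axis positions: Juniper=1, Dumpling House=2, Kiln=3, Ember=4, Cedar=5.
Group 1 (peak Dumpling House at position 2): ranking walks positions 2-1-3-4-5, expanding outward from the peak — single-peaked.
Group 2 (peak Cedar at position 5): ranking walks positions 5-4-3-2-1, expanding outward from the peak — single-peaked.
Group 3 (peak Dumpling House at position 2): ranking walks positions 2-3-4-1-5, expanding outward from the peak — single-peaked.
Group 4 (peak Ember at position 4): ranking walks positions 4-5-3-2-1, expanding outward from the peak — single-peaked.
Group 5 (peak Ember at position 4): ranking walks positions 4-3-2-1-5, expanding outward from the peak — single-peaked.
Every ranking is single-peaked on this axis.

yes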